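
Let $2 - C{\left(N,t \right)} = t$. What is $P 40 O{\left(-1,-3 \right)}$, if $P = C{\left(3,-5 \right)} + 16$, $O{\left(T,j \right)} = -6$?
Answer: $-5520$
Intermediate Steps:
$C{\left(N,t \right)} = 2 - t$
$P = 23$ ($P = \left(2 - -5\right) + 16 = \left(2 + 5\right) + 16 = 7 + 16 = 23$)
$P 40 O{\left(-1,-3 \right)} = 23 \cdot 40 \left(-6\right) = 920 \left(-6\right) = -5520$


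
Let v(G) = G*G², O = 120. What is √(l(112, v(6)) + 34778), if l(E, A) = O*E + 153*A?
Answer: √81266 ≈ 285.07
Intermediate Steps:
v(G) = G³
l(E, A) = 120*E + 153*A
√(l(112, v(6)) + 34778) = √((120*112 + 153*6³) + 34778) = √((13440 + 153*216) + 34778) = √((13440 + 33048) + 34778) = √(46488 + 34778) = √81266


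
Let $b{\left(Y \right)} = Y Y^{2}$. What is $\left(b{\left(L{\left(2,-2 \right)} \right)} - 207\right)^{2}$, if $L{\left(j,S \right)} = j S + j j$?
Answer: $42849$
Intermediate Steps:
$L{\left(j,S \right)} = j^{2} + S j$ ($L{\left(j,S \right)} = S j + j^{2} = j^{2} + S j$)
$b{\left(Y \right)} = Y^{3}$
$\left(b{\left(L{\left(2,-2 \right)} \right)} - 207\right)^{2} = \left(\left(2 \left(-2 + 2\right)\right)^{3} - 207\right)^{2} = \left(\left(2 \cdot 0\right)^{3} - 207\right)^{2} = \left(0^{3} - 207\right)^{2} = \left(0 - 207\right)^{2} = \left(-207\right)^{2} = 42849$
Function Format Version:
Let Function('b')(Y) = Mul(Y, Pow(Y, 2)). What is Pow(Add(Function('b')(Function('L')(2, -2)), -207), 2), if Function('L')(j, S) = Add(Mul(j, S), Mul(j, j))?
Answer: 42849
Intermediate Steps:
Function('L')(j, S) = Add(Pow(j, 2), Mul(S, j)) (Function('L')(j, S) = Add(Mul(S, j), Pow(j, 2)) = Add(Pow(j, 2), Mul(S, j)))
Function('b')(Y) = Pow(Y, 3)
Pow(Add(Function('b')(Function('L')(2, -2)), -207), 2) = Pow(Add(Pow(Mul(2, Add(-2, 2)), 3), -207), 2) = Pow(Add(Pow(Mul(2, 0), 3), -207), 2) = Pow(Add(Pow(0, 3), -207), 2) = Pow(Add(0, -207), 2) = Pow(-207, 2) = 42849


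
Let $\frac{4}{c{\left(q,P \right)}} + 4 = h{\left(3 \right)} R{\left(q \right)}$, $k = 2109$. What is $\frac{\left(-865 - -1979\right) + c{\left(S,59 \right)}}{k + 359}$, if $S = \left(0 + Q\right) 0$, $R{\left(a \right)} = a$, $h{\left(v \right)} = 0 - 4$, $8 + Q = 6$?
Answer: $\frac{1113}{2468} \approx 0.45097$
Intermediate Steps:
$Q = -2$ ($Q = -8 + 6 = -2$)
$h{\left(v \right)} = -4$
$S = 0$ ($S = \left(0 - 2\right) 0 = \left(-2\right) 0 = 0$)
$c{\left(q,P \right)} = \frac{4}{-4 - 4 q}$
$\frac{\left(-865 - -1979\right) + c{\left(S,59 \right)}}{k + 359} = \frac{\left(-865 - -1979\right) + \frac{1}{-1 - 0}}{2109 + 359} = \frac{\left(-865 + 1979\right) + \frac{1}{-1 + 0}}{2468} = \left(1114 + \frac{1}{-1}\right) \frac{1}{2468} = \left(1114 - 1\right) \frac{1}{2468} = 1113 \cdot \frac{1}{2468} = \frac{1113}{2468}$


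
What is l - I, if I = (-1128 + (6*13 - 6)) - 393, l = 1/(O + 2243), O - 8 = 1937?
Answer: 6068413/4188 ≈ 1449.0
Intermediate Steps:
O = 1945 (O = 8 + 1937 = 1945)
l = 1/4188 (l = 1/(1945 + 2243) = 1/4188 ≈ 0.00023878)
I = -1449 (I = (-1128 + (78 - 6)) - 393 = (-1128 + 72) - 393 = -1056 - 393 = -1449)
l - I = 1/4188 - 1*(-1449) = 1/4188 + 1449 = 6068413/4188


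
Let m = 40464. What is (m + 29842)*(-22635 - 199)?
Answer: -1605367204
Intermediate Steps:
(m + 29842)*(-22635 - 199) = (40464 + 29842)*(-22635 - 199) = 70306*(-22834) = -1605367204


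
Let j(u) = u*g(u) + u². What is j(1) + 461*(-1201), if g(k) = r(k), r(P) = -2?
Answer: -553662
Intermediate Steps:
g(k) = -2
j(u) = u² - 2*u (j(u) = u*(-2) + u² = -2*u + u² = u² - 2*u)
j(1) + 461*(-1201) = 1*(-2 + 1) + 461*(-1201) = 1*(-1) - 553661 = -1 - 553661 = -553662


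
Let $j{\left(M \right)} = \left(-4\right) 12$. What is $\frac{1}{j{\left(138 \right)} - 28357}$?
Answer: $- \frac{1}{28405} \approx -3.5205 \cdot 10^{-5}$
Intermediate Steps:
$j{\left(M \right)} = -48$
$\frac{1}{j{\left(138 \right)} - 28357} = \frac{1}{-48 - 28357} = \frac{1}{-28405} = - \frac{1}{28405}$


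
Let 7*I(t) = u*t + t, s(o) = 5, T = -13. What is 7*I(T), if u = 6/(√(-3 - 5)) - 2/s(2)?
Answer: -39/5 + 39*I*√2/2 ≈ -7.8 + 27.577*I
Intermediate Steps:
u = -⅖ - 3*I*√2/2 (u = 6/(√(-3 - 5)) - 2/5 = 6/(√(-8)) - 2*⅕ = 6/((2*I*√2)) - ⅖ = 6*(-I*√2/4) - ⅖ = -3*I*√2/2 - ⅖ = -⅖ - 3*I*√2/2 ≈ -0.4 - 2.1213*I)
I(t) = t/7 + t*(-⅖ - 3*I*√2/2)/7 (I(t) = ((-⅖ - 3*I*√2/2)*t + t)/7 = (t*(-⅖ - 3*I*√2/2) + t)/7 = (t + t*(-⅖ - 3*I*√2/2))/7 = t/7 + t*(-⅖ - 3*I*√2/2)/7)
7*I(T) = 7*((3/70)*(-13)*(2 - 5*I*√2)) = 7*(-39/35 + 39*I*√2/14) = -39/5 + 39*I*√2/2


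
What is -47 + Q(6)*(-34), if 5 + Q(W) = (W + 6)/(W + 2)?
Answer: 72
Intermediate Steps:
Q(W) = -5 + (6 + W)/(2 + W) (Q(W) = -5 + (W + 6)/(W + 2) = -5 + (6 + W)/(2 + W))
-47 + Q(6)*(-34) = -47 + (4*(-1 - 1*6)/(2 + 6))*(-34) = -47 + (4*(-1 - 6)/8)*(-34) = -47 + (4*(⅛)*(-7))*(-34) = -47 - 7/2*(-34) = -47 + 119 = 72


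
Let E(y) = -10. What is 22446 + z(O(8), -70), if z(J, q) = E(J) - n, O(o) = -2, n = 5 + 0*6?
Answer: 22431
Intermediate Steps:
n = 5 (n = 5 + 0 = 5)
z(J, q) = -15 (z(J, q) = -10 - 1*5 = -10 - 5 = -15)
22446 + z(O(8), -70) = 22446 - 15 = 22431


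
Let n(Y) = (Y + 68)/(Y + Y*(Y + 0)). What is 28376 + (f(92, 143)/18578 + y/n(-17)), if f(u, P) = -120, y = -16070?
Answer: -1597633868/27867 ≈ -57331.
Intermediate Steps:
n(Y) = (68 + Y)/(Y + Y²) (n(Y) = (68 + Y)/(Y + Y*Y) = (68 + Y)/(Y + Y²))
28376 + (f(92, 143)/18578 + y/n(-17)) = 28376 + (-120/18578 - 16070*(-17*(1 - 17)/(68 - 17))) = 28376 + (-120*1/18578 - 16070/((-1/17*51/(-16)))) = 28376 + (-60/9289 - 16070/((-1/17*(-1/16)*51))) = 28376 + (-60/9289 - 16070/3/16) = 28376 + (-60/9289 - 16070*16/3) = 28376 + (-60/9289 - 257120/3) = 28376 - 2388387860/27867 = -1597633868/27867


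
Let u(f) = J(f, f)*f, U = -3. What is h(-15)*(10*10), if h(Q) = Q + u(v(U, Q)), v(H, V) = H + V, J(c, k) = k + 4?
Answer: 23700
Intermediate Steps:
J(c, k) = 4 + k
u(f) = f*(4 + f) (u(f) = (4 + f)*f = f*(4 + f))
h(Q) = Q + (1 + Q)*(-3 + Q) (h(Q) = Q + (-3 + Q)*(4 + (-3 + Q)) = Q + (-3 + Q)*(1 + Q) = Q + (1 + Q)*(-3 + Q))
h(-15)*(10*10) = (-3 + (-15)**2 - 1*(-15))*(10*10) = (-3 + 225 + 15)*100 = 237*100 = 23700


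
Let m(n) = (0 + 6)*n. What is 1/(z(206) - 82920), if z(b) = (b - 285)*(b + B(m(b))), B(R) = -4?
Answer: -1/98878 ≈ -1.0113e-5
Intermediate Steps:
m(n) = 6*n
z(b) = (-285 + b)*(-4 + b) (z(b) = (b - 285)*(b - 4) = (-285 + b)*(-4 + b))
1/(z(206) - 82920) = 1/((1140 + 206² - 289*206) - 82920) = 1/((1140 + 42436 - 59534) - 82920) = 1/(-15958 - 82920) = 1/(-98878) = -1/98878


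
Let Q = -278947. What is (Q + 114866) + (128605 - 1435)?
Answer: -36911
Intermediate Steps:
(Q + 114866) + (128605 - 1435) = (-278947 + 114866) + (128605 - 1435) = -164081 + 127170 = -36911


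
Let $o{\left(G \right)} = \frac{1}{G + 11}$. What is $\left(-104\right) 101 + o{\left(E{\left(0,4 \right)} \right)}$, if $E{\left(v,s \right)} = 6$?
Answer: $- \frac{178567}{17} \approx -10504.0$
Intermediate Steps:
$o{\left(G \right)} = \frac{1}{11 + G}$
$\left(-104\right) 101 + o{\left(E{\left(0,4 \right)} \right)} = \left(-104\right) 101 + \frac{1}{11 + 6} = -10504 + \frac{1}{17} = - \frac{178567}{17}$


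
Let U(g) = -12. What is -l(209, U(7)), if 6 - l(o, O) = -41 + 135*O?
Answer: -1667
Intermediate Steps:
l(o, O) = 47 - 135*O (l(o, O) = 6 - (-41 + 135*O) = 6 + (41 - 135*O) = 47 - 135*O)
-l(209, U(7)) = -(47 - 135*(-12)) = -(47 + 1620) = -1*1667 = -1667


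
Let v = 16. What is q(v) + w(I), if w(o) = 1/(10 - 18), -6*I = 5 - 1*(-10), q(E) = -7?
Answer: -57/8 ≈ -7.1250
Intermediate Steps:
I = -5/2 (I = -(5 - 1*(-10))/6 = -(5 + 10)/6 = -⅙*15 = -5/2 ≈ -2.5000)
w(o) = -⅛ (w(o) = 1/(-8) = -⅛)
q(v) + w(I) = -7 - ⅛ = -57/8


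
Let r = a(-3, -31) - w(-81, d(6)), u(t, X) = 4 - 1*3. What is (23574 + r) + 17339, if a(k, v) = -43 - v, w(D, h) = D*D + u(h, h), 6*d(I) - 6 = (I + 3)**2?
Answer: 34339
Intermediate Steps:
u(t, X) = 1 (u(t, X) = 4 - 3 = 1)
d(I) = 1 + (3 + I)**2/6 (d(I) = 1 + (I + 3)**2/6 = 1 + (3 + I)**2/6)
w(D, h) = 1 + D**2 (w(D, h) = D*D + 1 = D**2 + 1 = 1 + D**2)
r = -6574 (r = (-43 - 1*(-31)) - (1 + (-81)**2) = (-43 + 31) - (1 + 6561) = -12 - 1*6562 = -12 - 6562 = -6574)
(23574 + r) + 17339 = (23574 - 6574) + 17339 = 17000 + 17339 = 34339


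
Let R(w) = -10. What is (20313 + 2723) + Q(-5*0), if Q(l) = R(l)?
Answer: 23026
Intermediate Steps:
Q(l) = -10
(20313 + 2723) + Q(-5*0) = (20313 + 2723) - 10 = 23036 - 10 = 23026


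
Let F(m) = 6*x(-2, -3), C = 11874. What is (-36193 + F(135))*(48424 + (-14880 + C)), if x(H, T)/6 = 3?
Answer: -1638908530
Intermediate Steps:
x(H, T) = 18 (x(H, T) = 6*3 = 18)
F(m) = 108 (F(m) = 6*18 = 108)
(-36193 + F(135))*(48424 + (-14880 + C)) = (-36193 + 108)*(48424 + (-14880 + 11874)) = -36085*(48424 - 3006) = -36085*45418 = -1638908530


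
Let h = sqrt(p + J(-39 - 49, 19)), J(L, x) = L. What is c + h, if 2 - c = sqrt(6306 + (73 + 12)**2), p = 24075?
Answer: 2 - sqrt(13531) + 17*sqrt(83) ≈ 40.555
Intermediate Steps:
c = 2 - sqrt(13531) (c = 2 - sqrt(6306 + (73 + 12)**2) = 2 - sqrt(6306 + 85**2) = 2 - sqrt(6306 + 7225) = 2 - sqrt(13531) ≈ -114.32)
h = 17*sqrt(83) (h = sqrt(24075 + (-39 - 49)) = sqrt(24075 - 88) = sqrt(23987) = 17*sqrt(83) ≈ 154.88)
c + h = (2 - sqrt(13531)) + 17*sqrt(83) = 2 - sqrt(13531) + 17*sqrt(83)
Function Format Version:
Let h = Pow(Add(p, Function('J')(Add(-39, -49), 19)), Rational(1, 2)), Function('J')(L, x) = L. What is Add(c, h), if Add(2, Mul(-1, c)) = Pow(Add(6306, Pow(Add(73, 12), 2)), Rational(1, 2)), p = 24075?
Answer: Add(2, Mul(-1, Pow(13531, Rational(1, 2))), Mul(17, Pow(83, Rational(1, 2)))) ≈ 40.555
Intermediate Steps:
c = Add(2, Mul(-1, Pow(13531, Rational(1, 2)))) (c = Add(2, Mul(-1, Pow(Add(6306, Pow(Add(73, 12), 2)), Rational(1, 2)))) = Add(2, Mul(-1, Pow(Add(6306, Pow(85, 2)), Rational(1, 2)))) = Add(2, Mul(-1, Pow(Add(6306, 7225), Rational(1, 2)))) = Add(2, Mul(-1, Pow(13531, Rational(1, 2)))) ≈ -114.32)
h = Mul(17, Pow(83, Rational(1, 2))) (h = Pow(Add(24075, Add(-39, -49)), Rational(1, 2)) = Pow(Add(24075, -88), Rational(1, 2)) = Pow(23987, Rational(1, 2)) = Mul(17, Pow(83, Rational(1, 2))) ≈ 154.88)
Add(c, h) = Add(Add(2, Mul(-1, Pow(13531, Rational(1, 2)))), Mul(17, Pow(83, Rational(1, 2)))) = Add(2, Mul(-1, Pow(13531, Rational(1, 2))), Mul(17, Pow(83, Rational(1, 2))))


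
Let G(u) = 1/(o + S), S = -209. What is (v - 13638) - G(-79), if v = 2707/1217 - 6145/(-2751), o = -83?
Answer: -13328234021041/977606364 ≈ -13634.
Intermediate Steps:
v = 14925422/3347967 (v = 2707*(1/1217) - 6145*(-1/2751) = 2707/1217 + 6145/2751 = 14925422/3347967 ≈ 4.4581)
G(u) = -1/292 (G(u) = 1/(-83 - 209) = 1/(-292) = -1/292)
(v - 13638) - G(-79) = (14925422/3347967 - 13638) - 1*(-1/292) = -45644648524/3347967 + 1/292 = -13328234021041/977606364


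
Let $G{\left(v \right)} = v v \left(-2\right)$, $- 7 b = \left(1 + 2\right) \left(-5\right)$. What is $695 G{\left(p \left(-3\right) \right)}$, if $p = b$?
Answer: $- \frac{2814750}{49} \approx -57444.0$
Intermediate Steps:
$b = \frac{15}{7}$ ($b = - \frac{\left(1 + 2\right) \left(-5\right)}{7} = - \frac{3 \left(-5\right)}{7} = \left(- \frac{1}{7}\right) \left(-15\right) = \frac{15}{7} \approx 2.1429$)
$p = \frac{15}{7} \approx 2.1429$
$G{\left(v \right)} = - 2 v^{2}$ ($G{\left(v \right)} = v^{2} \left(-2\right) = - 2 v^{2}$)
$695 G{\left(p \left(-3\right) \right)} = 695 \left(- 2 \left(\frac{15}{7} \left(-3\right)\right)^{2}\right) = 695 \left(- 2 \left(- \frac{45}{7}\right)^{2}\right) = 695 \left(\left(-2\right) \frac{2025}{49}\right) = 695 \left(- \frac{4050}{49}\right) = - \frac{2814750}{49}$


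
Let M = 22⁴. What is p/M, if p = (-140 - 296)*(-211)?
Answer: 22999/58564 ≈ 0.39272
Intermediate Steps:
p = 91996 (p = -436*(-211) = 91996)
M = 234256
p/M = 91996/234256 = 91996*(1/234256) = 22999/58564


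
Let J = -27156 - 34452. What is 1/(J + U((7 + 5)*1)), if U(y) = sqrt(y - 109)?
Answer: -61608/3795545761 - I*sqrt(97)/3795545761 ≈ -1.6232e-5 - 2.5948e-9*I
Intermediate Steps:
U(y) = sqrt(-109 + y)
J = -61608
1/(J + U((7 + 5)*1)) = 1/(-61608 + sqrt(-109 + (7 + 5)*1)) = 1/(-61608 + sqrt(-109 + 12*1)) = 1/(-61608 + sqrt(-109 + 12)) = 1/(-61608 + sqrt(-97)) = 1/(-61608 + I*sqrt(97))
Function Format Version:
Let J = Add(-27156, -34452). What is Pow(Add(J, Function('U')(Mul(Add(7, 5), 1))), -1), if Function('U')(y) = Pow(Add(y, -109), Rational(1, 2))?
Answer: Add(Rational(-61608, 3795545761), Mul(Rational(-1, 3795545761), I, Pow(97, Rational(1, 2)))) ≈ Add(-1.6232e-5, Mul(-2.5948e-9, I))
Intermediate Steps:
Function('U')(y) = Pow(Add(-109, y), Rational(1, 2))
J = -61608
Pow(Add(J, Function('U')(Mul(Add(7, 5), 1))), -1) = Pow(Add(-61608, Pow(Add(-109, Mul(Add(7, 5), 1)), Rational(1, 2))), -1) = Pow(Add(-61608, Pow(Add(-109, Mul(12, 1)), Rational(1, 2))), -1) = Pow(Add(-61608, Pow(Add(-109, 12), Rational(1, 2))), -1) = Pow(Add(-61608, Pow(-97, Rational(1, 2))), -1) = Pow(Add(-61608, Mul(I, Pow(97, Rational(1, 2)))), -1)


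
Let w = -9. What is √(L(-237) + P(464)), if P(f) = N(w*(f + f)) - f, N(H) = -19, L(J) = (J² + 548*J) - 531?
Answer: I*√74721 ≈ 273.35*I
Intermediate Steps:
L(J) = -531 + J² + 548*J
P(f) = -19 - f
√(L(-237) + P(464)) = √((-531 + (-237)² + 548*(-237)) + (-19 - 1*464)) = √((-531 + 56169 - 129876) + (-19 - 464)) = √(-74238 - 483) = √(-74721) = I*√74721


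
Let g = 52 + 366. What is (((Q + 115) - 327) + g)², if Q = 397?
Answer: 363609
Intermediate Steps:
g = 418
(((Q + 115) - 327) + g)² = (((397 + 115) - 327) + 418)² = ((512 - 327) + 418)² = (185 + 418)² = 603² = 363609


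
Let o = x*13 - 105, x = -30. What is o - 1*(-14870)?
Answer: 14375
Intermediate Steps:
o = -495 (o = -30*13 - 105 = -390 - 105 = -495)
o - 1*(-14870) = -495 - 1*(-14870) = -495 + 14870 = 14375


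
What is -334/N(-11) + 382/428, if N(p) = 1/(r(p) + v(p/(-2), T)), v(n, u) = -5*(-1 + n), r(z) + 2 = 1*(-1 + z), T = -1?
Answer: 2609065/214 ≈ 12192.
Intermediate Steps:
r(z) = -3 + z (r(z) = -2 + 1*(-1 + z) = -2 + (-1 + z) = -3 + z)
v(n, u) = 5 - 5*n
N(p) = 1/(2 + 7*p/2) (N(p) = 1/((-3 + p) + (5 - 5*p/(-2))) = 1/((-3 + p) + (5 - 5*p*(-1)/2)) = 1/((-3 + p) + (5 - (-5)*p/2)) = 1/((-3 + p) + (5 + 5*p/2)) = 1/(2 + 7*p/2))
-334/N(-11) + 382/428 = -334/(2/(4 + 7*(-11))) + 382/428 = -334/(2/(4 - 77)) + 382*(1/428) = -334/(2/(-73)) + 191/214 = -334/(2*(-1/73)) + 191/214 = -334/(-2/73) + 191/214 = -334*(-73/2) + 191/214 = 12191 + 191/214 = 2609065/214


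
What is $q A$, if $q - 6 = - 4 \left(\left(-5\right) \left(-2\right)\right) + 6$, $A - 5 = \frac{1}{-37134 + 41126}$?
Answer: $- \frac{139727}{998} \approx -140.01$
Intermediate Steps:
$A = \frac{19961}{3992}$ ($A = 5 + \frac{1}{-37134 + 41126} = 5 + \frac{1}{3992} = \frac{19961}{3992} \approx 5.0003$)
$q = -28$ ($q = 6 + \left(- 4 \left(\left(-5\right) \left(-2\right)\right) + 6\right) = 6 + \left(\left(-4\right) 10 + 6\right) = 6 + \left(-40 + 6\right) = 6 - 34 = -28$)
$q A = \left(-28\right) \frac{19961}{3992} = - \frac{139727}{998}$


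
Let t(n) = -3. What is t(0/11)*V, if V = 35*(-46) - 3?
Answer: 4839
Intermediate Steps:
V = -1613 (V = -1610 - 3 = -1613)
t(0/11)*V = -3*(-1613) = 4839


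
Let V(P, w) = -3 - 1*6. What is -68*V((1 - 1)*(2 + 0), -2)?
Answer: 612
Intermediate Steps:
V(P, w) = -9 (V(P, w) = -3 - 6 = -9)
-68*V((1 - 1)*(2 + 0), -2) = -68*(-9) = 612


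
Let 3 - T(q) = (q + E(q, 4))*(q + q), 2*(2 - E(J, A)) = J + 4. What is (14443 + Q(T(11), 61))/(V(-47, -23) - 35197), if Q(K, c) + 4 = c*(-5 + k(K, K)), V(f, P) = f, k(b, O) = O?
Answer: -578/2937 ≈ -0.19680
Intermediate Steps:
E(J, A) = -J/2 (E(J, A) = 2 - (J + 4)/2 = 2 - (4 + J)/2 = 2 + (-2 - J/2) = -J/2)
T(q) = 3 - q² (T(q) = 3 - (q - q/2)*(q + q) = 3 - q/2*2*q = 3 - q²)
Q(K, c) = -4 + c*(-5 + K)
(14443 + Q(T(11), 61))/(V(-47, -23) - 35197) = (14443 + (-4 - 5*61 + (3 - 1*11²)*61))/(-47 - 35197) = (14443 + (-4 - 305 + (3 - 1*121)*61))/(-35244) = (14443 + (-4 - 305 + (3 - 121)*61))*(-1/35244) = (14443 + (-4 - 305 - 118*61))*(-1/35244) = (14443 + (-4 - 305 - 7198))*(-1/35244) = (14443 - 7507)*(-1/35244) = 6936*(-1/35244) = -578/2937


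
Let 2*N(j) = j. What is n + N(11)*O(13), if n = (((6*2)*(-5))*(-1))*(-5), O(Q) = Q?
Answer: -457/2 ≈ -228.50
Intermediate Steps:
N(j) = j/2
n = -300 (n = ((12*(-5))*(-1))*(-5) = -60*(-1)*(-5) = 60*(-5) = -300)
n + N(11)*O(13) = -300 + ((½)*11)*13 = -300 + (11/2)*13 = -300 + 143/2 = -457/2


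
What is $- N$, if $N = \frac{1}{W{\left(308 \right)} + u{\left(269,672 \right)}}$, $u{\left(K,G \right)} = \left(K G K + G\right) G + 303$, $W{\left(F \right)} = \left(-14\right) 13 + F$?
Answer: $- \frac{1}{32677521837} \approx -3.0602 \cdot 10^{-11}$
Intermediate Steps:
$W{\left(F \right)} = -182 + F$
$u{\left(K,G \right)} = 303 + G \left(G + G K^{2}\right)$ ($u{\left(K,G \right)} = \left(G K K + G\right) G + 303 = \left(G K^{2} + G\right) G + 303 = \left(G + G K^{2}\right) G + 303 = G \left(G + G K^{2}\right) + 303 = 303 + G \left(G + G K^{2}\right)$)
$N = \frac{1}{32677521837}$ ($N = \frac{1}{\left(-182 + 308\right) + \left(303 + 672^{2} + 672^{2} \cdot 269^{2}\right)} = \frac{1}{126 + \left(303 + 451584 + 451584 \cdot 72361\right)} = \frac{1}{126 + \left(303 + 451584 + 32677069824\right)} = \frac{1}{126 + 32677521711} = \frac{1}{32677521837} \approx 3.0602 \cdot 10^{-11}$)
$- N = \left(-1\right) \frac{1}{32677521837} = - \frac{1}{32677521837}$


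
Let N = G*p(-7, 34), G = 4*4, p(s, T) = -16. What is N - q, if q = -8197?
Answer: 7941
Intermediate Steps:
G = 16
N = -256 (N = 16*(-16) = -256)
N - q = -256 - 1*(-8197) = -256 + 8197 = 7941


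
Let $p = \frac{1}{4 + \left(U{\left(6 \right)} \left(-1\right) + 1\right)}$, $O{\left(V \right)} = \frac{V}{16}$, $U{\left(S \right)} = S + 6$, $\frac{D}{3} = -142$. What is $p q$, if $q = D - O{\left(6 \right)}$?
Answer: $\frac{3411}{56} \approx 60.911$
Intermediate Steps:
$D = -426$ ($D = 3 \left(-142\right) = -426$)
$U{\left(S \right)} = 6 + S$
$O{\left(V \right)} = \frac{V}{16}$ ($O{\left(V \right)} = V \frac{1}{16} = \frac{V}{16}$)
$q = - \frac{3411}{8}$ ($q = -426 - \frac{1}{16} \cdot 6 = -426 - \frac{3}{8} = - \frac{3411}{8} \approx -426.38$)
$p = - \frac{1}{7}$ ($p = \frac{1}{4 + \left(\left(6 + 6\right) \left(-1\right) + 1\right)} = \frac{1}{4 + \left(12 \left(-1\right) + 1\right)} = \frac{1}{4 + \left(-12 + 1\right)} = \frac{1}{4 - 11} = \frac{1}{-7} = - \frac{1}{7} \approx -0.14286$)
$p q = \left(- \frac{1}{7}\right) \left(- \frac{3411}{8}\right) = \frac{3411}{56}$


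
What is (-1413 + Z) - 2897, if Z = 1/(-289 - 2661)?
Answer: -12714501/2950 ≈ -4310.0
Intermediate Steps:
Z = -1/2950 (Z = 1/(-2950) = -1/2950 ≈ -0.00033898)
(-1413 + Z) - 2897 = (-1413 - 1/2950) - 2897 = -4168351/2950 - 2897 = -12714501/2950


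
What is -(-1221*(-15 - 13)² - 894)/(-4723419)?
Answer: -319386/1574473 ≈ -0.20285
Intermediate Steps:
-(-1221*(-15 - 13)² - 894)/(-4723419) = -(-1221*(-28)² - 894)*(-1)/4723419 = -(-1221*784 - 894)*(-1)/4723419 = -(-957264 - 894)*(-1)/4723419 = -(-958158)*(-1)/4723419 = -1*319386/1574473 = -319386/1574473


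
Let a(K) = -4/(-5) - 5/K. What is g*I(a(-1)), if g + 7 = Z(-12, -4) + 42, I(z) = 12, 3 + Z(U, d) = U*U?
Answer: 2112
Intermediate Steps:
Z(U, d) = -3 + U² (Z(U, d) = -3 + U*U = -3 + U²)
a(K) = ⅘ - 5/K (a(K) = -4*(-⅕) - 5/K = ⅘ - 5/K)
g = 176 (g = -7 + ((-3 + (-12)²) + 42) = -7 + ((-3 + 144) + 42) = -7 + (141 + 42) = -7 + 183 = 176)
g*I(a(-1)) = 176*12 = 2112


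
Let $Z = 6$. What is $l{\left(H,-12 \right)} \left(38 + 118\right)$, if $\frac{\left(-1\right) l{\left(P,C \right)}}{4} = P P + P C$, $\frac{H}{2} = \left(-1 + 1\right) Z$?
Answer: $0$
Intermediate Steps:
$H = 0$ ($H = 2 \left(-1 + 1\right) 6 = 2 \cdot 0 \cdot 6 = 2 \cdot 0 = 0$)
$l{\left(P,C \right)} = - 4 P^{2} - 4 C P$ ($l{\left(P,C \right)} = - 4 \left(P P + P C\right) = - 4 \left(P^{2} + C P\right) = - 4 P^{2} - 4 C P$)
$l{\left(H,-12 \right)} \left(38 + 118\right) = \left(-4\right) 0 \left(-12 + 0\right) \left(38 + 118\right) = \left(-4\right) 0 \left(-12\right) 156 = 0 \cdot 156 = 0$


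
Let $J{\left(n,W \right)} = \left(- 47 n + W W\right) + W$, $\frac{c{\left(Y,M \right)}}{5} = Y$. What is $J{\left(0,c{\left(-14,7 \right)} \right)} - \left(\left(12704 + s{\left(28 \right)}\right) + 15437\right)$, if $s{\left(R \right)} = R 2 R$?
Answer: $-24879$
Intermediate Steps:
$s{\left(R \right)} = 2 R^{2}$ ($s{\left(R \right)} = 2 R R = 2 R^{2}$)
$c{\left(Y,M \right)} = 5 Y$
$J{\left(n,W \right)} = W + W^{2} - 47 n$ ($J{\left(n,W \right)} = \left(- 47 n + W^{2}\right) + W = \left(W^{2} - 47 n\right) + W = W + W^{2} - 47 n$)
$J{\left(0,c{\left(-14,7 \right)} \right)} - \left(\left(12704 + s{\left(28 \right)}\right) + 15437\right) = \left(5 \left(-14\right) + \left(5 \left(-14\right)\right)^{2} - 0\right) - \left(\left(12704 + 2 \cdot 28^{2}\right) + 15437\right) = \left(-70 + \left(-70\right)^{2} + 0\right) - \left(\left(12704 + 2 \cdot 784\right) + 15437\right) = \left(-70 + 4900 + 0\right) - \left(\left(12704 + 1568\right) + 15437\right) = 4830 - \left(14272 + 15437\right) = 4830 - 29709 = -24879$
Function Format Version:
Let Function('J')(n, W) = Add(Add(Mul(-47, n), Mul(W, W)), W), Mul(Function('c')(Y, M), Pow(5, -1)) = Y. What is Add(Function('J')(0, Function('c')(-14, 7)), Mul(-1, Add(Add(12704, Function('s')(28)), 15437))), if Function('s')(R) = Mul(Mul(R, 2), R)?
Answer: -24879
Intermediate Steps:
Function('s')(R) = Mul(2, Pow(R, 2)) (Function('s')(R) = Mul(Mul(2, R), R) = Mul(2, Pow(R, 2)))
Function('c')(Y, M) = Mul(5, Y)
Function('J')(n, W) = Add(W, Pow(W, 2), Mul(-47, n)) (Function('J')(n, W) = Add(Add(Mul(-47, n), Pow(W, 2)), W) = Add(Add(Pow(W, 2), Mul(-47, n)), W) = Add(W, Pow(W, 2), Mul(-47, n)))
Add(Function('J')(0, Function('c')(-14, 7)), Mul(-1, Add(Add(12704, Function('s')(28)), 15437))) = Add(Add(Mul(5, -14), Pow(Mul(5, -14), 2), Mul(-47, 0)), Mul(-1, Add(Add(12704, Mul(2, Pow(28, 2))), 15437))) = Add(Add(-70, Pow(-70, 2), 0), Mul(-1, Add(Add(12704, Mul(2, 784)), 15437))) = Add(Add(-70, 4900, 0), Mul(-1, Add(Add(12704, 1568), 15437))) = Add(4830, Mul(-1, Add(14272, 15437))) = Add(4830, Mul(-1, 29709)) = Add(4830, -29709) = -24879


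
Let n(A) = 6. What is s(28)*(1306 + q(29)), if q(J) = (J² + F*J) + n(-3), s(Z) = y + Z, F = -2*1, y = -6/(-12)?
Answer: 119415/2 ≈ 59708.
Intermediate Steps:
y = ½ (y = -6*(-1/12) = ½ ≈ 0.50000)
F = -2
s(Z) = ½ + Z
q(J) = 6 + J² - 2*J (q(J) = (J² - 2*J) + 6 = 6 + J² - 2*J)
s(28)*(1306 + q(29)) = (½ + 28)*(1306 + (6 + 29² - 2*29)) = 57*(1306 + (6 + 841 - 58))/2 = 57*(1306 + 789)/2 = (57/2)*2095 = 119415/2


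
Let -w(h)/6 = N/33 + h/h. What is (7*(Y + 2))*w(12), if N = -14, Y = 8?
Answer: -2660/11 ≈ -241.82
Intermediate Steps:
w(h) = -38/11 (w(h) = -6*(-14/33 + h/h) = -6*(-14*1/33 + 1) = -6*(-14/33 + 1) = -6*19/33 = -38/11)
(7*(Y + 2))*w(12) = (7*(8 + 2))*(-38/11) = (7*10)*(-38/11) = 70*(-38/11) = -2660/11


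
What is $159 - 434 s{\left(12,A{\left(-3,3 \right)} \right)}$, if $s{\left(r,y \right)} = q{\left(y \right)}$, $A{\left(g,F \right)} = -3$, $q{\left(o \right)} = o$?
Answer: $1461$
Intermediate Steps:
$s{\left(r,y \right)} = y$
$159 - 434 s{\left(12,A{\left(-3,3 \right)} \right)} = 159 - -1302 = 159 + 1302 = 1461$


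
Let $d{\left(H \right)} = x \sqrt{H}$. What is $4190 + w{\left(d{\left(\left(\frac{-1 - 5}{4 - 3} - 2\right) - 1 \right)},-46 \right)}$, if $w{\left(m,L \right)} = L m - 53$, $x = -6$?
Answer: $4137 + 828 i \approx 4137.0 + 828.0 i$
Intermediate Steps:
$d{\left(H \right)} = - 6 \sqrt{H}$
$w{\left(m,L \right)} = -53 + L m$
$4190 + w{\left(d{\left(\left(\frac{-1 - 5}{4 - 3} - 2\right) - 1 \right)},-46 \right)} = 4190 - \left(53 + 46 \left(- 6 \sqrt{\left(\frac{-1 - 5}{4 - 3} - 2\right) - 1}\right)\right) = 4190 - \left(53 + 46 \left(- 6 \sqrt{\left(- \frac{6}{1} - 2\right) - 1}\right)\right) = 4190 - \left(53 + 46 \left(- 6 \sqrt{\left(\left(-6\right) 1 - 2\right) - 1}\right)\right) = 4190 - \left(53 + 46 \left(- 6 \sqrt{\left(-6 - 2\right) - 1}\right)\right) = 4190 - \left(53 + 46 \left(- 6 \sqrt{-8 - 1}\right)\right) = 4190 - \left(53 + 46 \left(- 6 \sqrt{-9}\right)\right) = 4190 - \left(53 + 46 \left(- 6 \cdot 3 i\right)\right) = 4190 - \left(53 + 46 \left(- 18 i\right)\right) = 4190 - \left(53 - 828 i\right) = 4137 + 828 i$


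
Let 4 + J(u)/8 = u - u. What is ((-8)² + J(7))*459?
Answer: 14688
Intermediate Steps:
J(u) = -32 (J(u) = -32 + 8*(u - u) = -32 + 8*0 = -32 + 0 = -32)
((-8)² + J(7))*459 = ((-8)² - 32)*459 = (64 - 32)*459 = 32*459 = 14688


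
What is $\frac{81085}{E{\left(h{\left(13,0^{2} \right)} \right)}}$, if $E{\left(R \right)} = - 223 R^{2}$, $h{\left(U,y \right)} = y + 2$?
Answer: $- \frac{81085}{892} \approx -90.902$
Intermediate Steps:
$h{\left(U,y \right)} = 2 + y$
$\frac{81085}{E{\left(h{\left(13,0^{2} \right)} \right)}} = \frac{81085}{\left(-223\right) \left(2 + 0^{2}\right)^{2}} = \frac{81085}{\left(-223\right) \left(2 + 0\right)^{2}} = \frac{81085}{\left(-223\right) 2^{2}} = \frac{81085}{\left(-223\right) 4} = \frac{81085}{-892} = 81085 \left(- \frac{1}{892}\right) = - \frac{81085}{892}$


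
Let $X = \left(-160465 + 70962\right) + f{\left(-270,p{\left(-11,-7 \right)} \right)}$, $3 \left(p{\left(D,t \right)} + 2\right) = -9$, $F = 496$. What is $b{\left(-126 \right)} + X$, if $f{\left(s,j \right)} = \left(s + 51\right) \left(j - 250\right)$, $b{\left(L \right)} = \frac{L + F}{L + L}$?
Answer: $- \frac{4241093}{126} \approx -33659.0$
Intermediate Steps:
$b{\left(L \right)} = \frac{496 + L}{2 L}$ ($b{\left(L \right)} = \frac{L + 496}{L + L} = \frac{496 + L}{2 L}$)
$p{\left(D,t \right)} = -5$ ($p{\left(D,t \right)} = -2 + \frac{1}{3} \left(-9\right) = -2 - 3 = -5$)
$f{\left(s,j \right)} = \left(-250 + j\right) \left(51 + s\right)$ ($f{\left(s,j \right)} = \left(51 + s\right) \left(-250 + j\right) = \left(-250 + j\right) \left(51 + s\right)$)
$X = -33658$ ($X = \left(-160465 + 70962\right) - -55845 = -89503 + \left(-12750 + 67500 - 255 + 1350\right) = -89503 + 55845 = -33658$)
$b{\left(-126 \right)} + X = \frac{496 - 126}{2 \left(-126\right)} - 33658 = \frac{1}{2} \left(- \frac{1}{126}\right) 370 - 33658 = - \frac{185}{126} - 33658 = - \frac{4241093}{126}$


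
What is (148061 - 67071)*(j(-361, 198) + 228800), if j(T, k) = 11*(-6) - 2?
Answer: 18525004680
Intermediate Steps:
j(T, k) = -68 (j(T, k) = -66 - 2 = -68)
(148061 - 67071)*(j(-361, 198) + 228800) = (148061 - 67071)*(-68 + 228800) = 80990*228732 = 18525004680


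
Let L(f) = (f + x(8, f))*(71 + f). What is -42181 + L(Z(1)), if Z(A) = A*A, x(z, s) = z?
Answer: -41533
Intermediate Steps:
Z(A) = A²
L(f) = (8 + f)*(71 + f) (L(f) = (f + 8)*(71 + f) = (8 + f)*(71 + f))
-42181 + L(Z(1)) = -42181 + (568 + (1²)² + 79*1²) = -42181 + (568 + 1² + 79*1) = -42181 + (568 + 1 + 79) = -42181 + 648 = -41533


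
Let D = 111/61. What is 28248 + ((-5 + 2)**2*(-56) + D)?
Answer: 1692495/61 ≈ 27746.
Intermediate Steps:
D = 111/61 (D = 111*(1/61) = 111/61 ≈ 1.8197)
28248 + ((-5 + 2)**2*(-56) + D) = 28248 + ((-5 + 2)**2*(-56) + 111/61) = 28248 + ((-3)**2*(-56) + 111/61) = 28248 + (9*(-56) + 111/61) = 28248 + (-504 + 111/61) = 28248 - 30633/61 = 1692495/61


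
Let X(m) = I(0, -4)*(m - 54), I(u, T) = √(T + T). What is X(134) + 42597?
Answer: 42597 + 160*I*√2 ≈ 42597.0 + 226.27*I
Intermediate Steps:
I(u, T) = √2*√T (I(u, T) = √(2*T) = √2*√T)
X(m) = 2*I*√2*(-54 + m) (X(m) = (√2*√(-4))*(m - 54) = (√2*(2*I))*(-54 + m) = (2*I*√2)*(-54 + m) = 2*I*√2*(-54 + m))
X(134) + 42597 = 2*I*√2*(-54 + 134) + 42597 = 2*I*√2*80 + 42597 = 160*I*√2 + 42597 = 42597 + 160*I*√2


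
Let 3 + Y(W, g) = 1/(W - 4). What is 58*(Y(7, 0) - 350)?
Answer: -61364/3 ≈ -20455.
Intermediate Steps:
Y(W, g) = -3 + 1/(-4 + W) (Y(W, g) = -3 + 1/(W - 4) = -3 + 1/(-4 + W))
58*(Y(7, 0) - 350) = 58*((13 - 3*7)/(-4 + 7) - 350) = 58*((13 - 21)/3 - 350) = 58*((1/3)*(-8) - 350) = 58*(-8/3 - 350) = 58*(-1058/3) = -61364/3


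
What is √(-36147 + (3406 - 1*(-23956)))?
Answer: I*√8785 ≈ 93.728*I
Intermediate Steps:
√(-36147 + (3406 - 1*(-23956))) = √(-36147 + (3406 + 23956)) = √(-36147 + 27362) = √(-8785) = I*√8785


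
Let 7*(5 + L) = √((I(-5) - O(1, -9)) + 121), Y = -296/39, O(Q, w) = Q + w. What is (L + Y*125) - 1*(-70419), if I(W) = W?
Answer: 2709146/39 + 2*√31/7 ≈ 69467.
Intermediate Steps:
Y = -296/39 (Y = -296*1/39 = -296/39 ≈ -7.5897)
L = -5 + 2*√31/7 (L = -5 + √((-5 - (1 - 9)) + 121)/7 = -5 + √((-5 - 1*(-8)) + 121)/7 = -5 + √((-5 + 8) + 121)/7 = -5 + √(3 + 121)/7 = -5 + √124/7 = -5 + (2*√31)/7 = -5 + 2*√31/7 ≈ -3.4092)
(L + Y*125) - 1*(-70419) = ((-5 + 2*√31/7) - 296/39*125) - 1*(-70419) = ((-5 + 2*√31/7) - 37000/39) + 70419 = (-37195/39 + 2*√31/7) + 70419 = 2709146/39 + 2*√31/7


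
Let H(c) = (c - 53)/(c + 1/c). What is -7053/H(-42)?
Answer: -829903/266 ≈ -3119.9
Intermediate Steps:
H(c) = (-53 + c)/(c + 1/c)
-7053/H(-42) = -7053*(-(1 + (-42)**2)/(42*(-53 - 42))) = -7053/((-42*(-95)/(1 + 1764))) = -7053/((-42*(-95)/1765)) = -7053/((-42*1/1765*(-95))) = -7053/798/353 = -7053*353/798 = -829903/266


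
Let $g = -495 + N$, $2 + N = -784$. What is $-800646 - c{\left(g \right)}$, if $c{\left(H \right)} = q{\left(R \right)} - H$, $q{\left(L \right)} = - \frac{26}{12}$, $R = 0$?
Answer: $- \frac{4811549}{6} \approx -8.0193 \cdot 10^{5}$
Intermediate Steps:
$N = -786$ ($N = -2 - 784 = -786$)
$q{\left(L \right)} = - \frac{13}{6}$ ($q{\left(L \right)} = \left(-26\right) \frac{1}{12} = - \frac{13}{6}$)
$g = -1281$ ($g = -495 - 786 = -1281$)
$c{\left(H \right)} = - \frac{13}{6} - H$
$-800646 - c{\left(g \right)} = -800646 - \left(- \frac{13}{6} - -1281\right) = -800646 - \left(- \frac{13}{6} + 1281\right) = -800646 - \frac{7673}{6} = - \frac{4811549}{6}$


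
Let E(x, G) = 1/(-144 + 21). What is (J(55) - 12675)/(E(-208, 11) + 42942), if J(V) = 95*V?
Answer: -183270/1056373 ≈ -0.17349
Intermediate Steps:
E(x, G) = -1/123 (E(x, G) = 1/(-123) = -1/123)
(J(55) - 12675)/(E(-208, 11) + 42942) = (95*55 - 12675)/(-1/123 + 42942) = (5225 - 12675)/(5281865/123) = -7450*123/5281865 = -183270/1056373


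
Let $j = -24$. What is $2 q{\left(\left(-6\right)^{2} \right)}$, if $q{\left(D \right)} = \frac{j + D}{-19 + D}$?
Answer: $\frac{24}{17} \approx 1.4118$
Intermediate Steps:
$q{\left(D \right)} = \frac{-24 + D}{-19 + D}$
$2 q{\left(\left(-6\right)^{2} \right)} = 2 \frac{-24 + \left(-6\right)^{2}}{-19 + \left(-6\right)^{2}} = 2 \frac{-24 + 36}{-19 + 36} = 2 \cdot \frac{1}{17} \cdot 12 = 2 \cdot \frac{12}{17} = \frac{24}{17}$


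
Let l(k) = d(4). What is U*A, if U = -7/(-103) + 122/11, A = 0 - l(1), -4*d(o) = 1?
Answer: 12643/4532 ≈ 2.7897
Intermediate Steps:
d(o) = -¼ (d(o) = -¼*1 = -¼)
l(k) = -¼
A = ¼ (A = 0 - 1*(-¼) = 0 + ¼ = ¼ ≈ 0.25000)
U = 12643/1133 (U = -7*(-1/103) + 122*(1/11) = 7/103 + 122/11 = 12643/1133 ≈ 11.159)
U*A = (12643/1133)*(¼) = 12643/4532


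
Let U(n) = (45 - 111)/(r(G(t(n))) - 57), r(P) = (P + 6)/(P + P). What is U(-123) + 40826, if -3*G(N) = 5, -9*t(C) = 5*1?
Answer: 2163838/53 ≈ 40827.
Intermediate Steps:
t(C) = -5/9
G(N) = -5/3 (G(N) = -1/3*5 = -5/3)
r(P) = (6 + P)/(2*P) (r(P) = (6 + P)/((2*P)) = (6 + P)*(1/(2*P)) = (6 + P)/(2*P))
U(n) = 60/53 (U(n) = (45 - 111)/((6 - 5/3)/(2*(-5/3)) - 57) = -66/((1/2)*(-3/5)*(13/3) - 57) = -66/(-13/10 - 57) = -66/(-583/10) = -66*(-10/583) = 60/53)
U(-123) + 40826 = 60/53 + 40826 = 2163838/53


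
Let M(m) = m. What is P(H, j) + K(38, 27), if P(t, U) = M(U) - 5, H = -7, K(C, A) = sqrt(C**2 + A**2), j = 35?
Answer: 30 + sqrt(2173) ≈ 76.615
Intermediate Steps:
K(C, A) = sqrt(A**2 + C**2)
P(t, U) = -5 + U (P(t, U) = U - 5 = -5 + U)
P(H, j) + K(38, 27) = (-5 + 35) + sqrt(27**2 + 38**2) = 30 + sqrt(729 + 1444) = 30 + sqrt(2173)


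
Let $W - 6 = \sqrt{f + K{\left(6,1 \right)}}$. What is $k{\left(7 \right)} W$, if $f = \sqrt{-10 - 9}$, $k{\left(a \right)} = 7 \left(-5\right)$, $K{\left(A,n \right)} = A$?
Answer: $-210 - 35 \sqrt{6 + i \sqrt{19}} \approx -300.65 - 29.452 i$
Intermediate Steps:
$k{\left(a \right)} = -35$
$f = i \sqrt{19}$ ($f = \sqrt{-19} = i \sqrt{19} \approx 4.3589 i$)
$W = 6 + \sqrt{6 + i \sqrt{19}}$ ($W = 6 + \sqrt{i \sqrt{19} + 6} = 6 + \sqrt{6 + i \sqrt{19}} \approx 8.59 + 0.84149 i$)
$k{\left(7 \right)} W = - 35 \left(6 + \sqrt{6 + i \sqrt{19}}\right) = -210 - 35 \sqrt{6 + i \sqrt{19}}$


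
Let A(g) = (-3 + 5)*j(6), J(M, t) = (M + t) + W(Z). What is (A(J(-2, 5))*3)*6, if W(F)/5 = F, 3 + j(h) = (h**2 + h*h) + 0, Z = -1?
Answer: 2484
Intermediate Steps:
j(h) = -3 + 2*h**2 (j(h) = -3 + ((h**2 + h*h) + 0) = -3 + ((h**2 + h**2) + 0) = -3 + (2*h**2 + 0) = -3 + 2*h**2)
W(F) = 5*F
J(M, t) = -5 + M + t (J(M, t) = (M + t) + 5*(-1) = (M + t) - 5 = -5 + M + t)
A(g) = 138 (A(g) = (-3 + 5)*(-3 + 2*6**2) = 2*(-3 + 2*36) = 2*(-3 + 72) = 2*69 = 138)
(A(J(-2, 5))*3)*6 = (138*3)*6 = 414*6 = 2484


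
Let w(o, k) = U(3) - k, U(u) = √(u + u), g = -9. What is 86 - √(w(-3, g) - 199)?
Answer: 86 - √(-190 + √6) ≈ 86.0 - 13.695*I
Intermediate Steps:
U(u) = √2*√u (U(u) = √(2*u) = √2*√u)
w(o, k) = √6 - k (w(o, k) = √2*√3 - k = √6 - k)
86 - √(w(-3, g) - 199) = 86 - √((√6 - 1*(-9)) - 199) = 86 - √((√6 + 9) - 199) = 86 - √((9 + √6) - 199) = 86 - √(-190 + √6)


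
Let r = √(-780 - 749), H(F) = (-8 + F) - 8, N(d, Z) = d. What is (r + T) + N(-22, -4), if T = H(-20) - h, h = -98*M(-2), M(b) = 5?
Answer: 432 + I*√1529 ≈ 432.0 + 39.102*I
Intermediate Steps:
H(F) = -16 + F
h = -490 (h = -98*5 = -490)
r = I*√1529 (r = √(-1529) = I*√1529 ≈ 39.102*I)
T = 454 (T = (-16 - 20) - 1*(-490) = -36 + 490 = 454)
(r + T) + N(-22, -4) = (I*√1529 + 454) - 22 = (454 + I*√1529) - 22 = 432 + I*√1529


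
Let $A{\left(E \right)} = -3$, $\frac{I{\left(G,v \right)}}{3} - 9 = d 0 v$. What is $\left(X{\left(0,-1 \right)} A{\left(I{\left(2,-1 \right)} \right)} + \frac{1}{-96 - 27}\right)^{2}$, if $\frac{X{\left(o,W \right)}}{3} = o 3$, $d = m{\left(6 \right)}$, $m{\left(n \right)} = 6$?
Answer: $\frac{1}{15129} \approx 6.6098 \cdot 10^{-5}$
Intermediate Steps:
$d = 6$
$X{\left(o,W \right)} = 9 o$ ($X{\left(o,W \right)} = 3 o 3 = 3 \cdot 3 o = 9 o$)
$I{\left(G,v \right)} = 27$ ($I{\left(G,v \right)} = 27 + 3 \cdot 6 \cdot 0 v = 27 + 3 \cdot 0 v = 27 + 3 \cdot 0 = 27 + 0 = 27$)
$\left(X{\left(0,-1 \right)} A{\left(I{\left(2,-1 \right)} \right)} + \frac{1}{-96 - 27}\right)^{2} = \left(9 \cdot 0 \left(-3\right) + \frac{1}{-96 - 27}\right)^{2} = \left(0 \left(-3\right) + \frac{1}{-123}\right)^{2} = \left(0 - \frac{1}{123}\right)^{2} = \left(- \frac{1}{123}\right)^{2} = \frac{1}{15129}$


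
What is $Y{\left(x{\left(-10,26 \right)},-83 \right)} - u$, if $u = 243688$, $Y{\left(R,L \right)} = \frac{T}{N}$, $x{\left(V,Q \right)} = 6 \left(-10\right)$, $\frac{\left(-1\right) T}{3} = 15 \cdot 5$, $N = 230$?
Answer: $- \frac{11209693}{46} \approx -2.4369 \cdot 10^{5}$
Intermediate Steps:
$T = -225$ ($T = - 3 \cdot 15 \cdot 5 = \left(-3\right) 75 = -225$)
$x{\left(V,Q \right)} = -60$
$Y{\left(R,L \right)} = - \frac{45}{46}$ ($Y{\left(R,L \right)} = - \frac{225}{230} = \left(-225\right) \frac{1}{230} = - \frac{45}{46}$)
$Y{\left(x{\left(-10,26 \right)},-83 \right)} - u = - \frac{45}{46} - 243688 = - \frac{11209693}{46}$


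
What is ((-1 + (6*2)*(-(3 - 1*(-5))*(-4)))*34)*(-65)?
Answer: -846430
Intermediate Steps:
((-1 + (6*2)*(-(3 - 1*(-5))*(-4)))*34)*(-65) = ((-1 + 12*(-(3 + 5)*(-4)))*34)*(-65) = ((-1 + 12*(-1*8*(-4)))*34)*(-65) = ((-1 + 12*(-8*(-4)))*34)*(-65) = ((-1 + 12*32)*34)*(-65) = ((-1 + 384)*34)*(-65) = (383*34)*(-65) = 13022*(-65) = -846430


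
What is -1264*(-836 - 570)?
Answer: 1777184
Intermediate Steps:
-1264*(-836 - 570) = -1264*(-1406) = 1777184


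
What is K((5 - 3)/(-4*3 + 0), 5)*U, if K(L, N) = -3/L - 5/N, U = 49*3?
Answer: 2499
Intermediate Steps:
U = 147
K(L, N) = -5/N - 3/L
K((5 - 3)/(-4*3 + 0), 5)*U = (-5/5 - 3*(-4*3 + 0)/(5 - 3))*147 = (-5*⅕ - 3/(2/(-12 + 0)))*147 = (-1 - 3/(2/(-12)))*147 = (-1 - 3/(2*(-1/12)))*147 = (-1 - 3/(-⅙))*147 = (-1 - 3*(-6))*147 = (-1 + 18)*147 = 17*147 = 2499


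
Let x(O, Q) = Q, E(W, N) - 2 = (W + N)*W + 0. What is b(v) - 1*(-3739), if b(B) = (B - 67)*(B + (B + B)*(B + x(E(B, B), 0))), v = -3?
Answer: 2689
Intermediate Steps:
E(W, N) = 2 + W*(N + W) (E(W, N) = 2 + ((W + N)*W + 0) = 2 + ((N + W)*W + 0) = 2 + (W*(N + W) + 0) = 2 + W*(N + W))
b(B) = (-67 + B)*(B + 2*B²) (b(B) = (B - 67)*(B + (B + B)*(B + 0)) = (-67 + B)*(B + (2*B)*B) = (-67 + B)*(B + 2*B²))
b(v) - 1*(-3739) = -3*(-67 - 133*(-3) + 2*(-3)²) - 1*(-3739) = -3*(-67 + 399 + 2*9) + 3739 = -3*(-67 + 399 + 18) + 3739 = -3*350 + 3739 = -1050 + 3739 = 2689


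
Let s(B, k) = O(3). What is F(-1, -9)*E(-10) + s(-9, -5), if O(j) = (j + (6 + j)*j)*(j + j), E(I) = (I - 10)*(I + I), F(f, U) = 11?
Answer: 4580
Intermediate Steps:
E(I) = 2*I*(-10 + I) (E(I) = (-10 + I)*(2*I) = 2*I*(-10 + I))
O(j) = 2*j*(j + j*(6 + j)) (O(j) = (j + j*(6 + j))*(2*j) = 2*j*(j + j*(6 + j)))
s(B, k) = 180 (s(B, k) = 2*3²*(7 + 3) = 2*9*10 = 180)
F(-1, -9)*E(-10) + s(-9, -5) = 11*(2*(-10)*(-10 - 10)) + 180 = 11*(2*(-10)*(-20)) + 180 = 11*400 + 180 = 4400 + 180 = 4580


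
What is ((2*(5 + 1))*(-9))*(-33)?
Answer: 3564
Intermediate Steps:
((2*(5 + 1))*(-9))*(-33) = ((2*6)*(-9))*(-33) = (12*(-9))*(-33) = -108*(-33) = 3564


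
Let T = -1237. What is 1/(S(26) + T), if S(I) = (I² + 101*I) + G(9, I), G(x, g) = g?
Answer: 1/2091 ≈ 0.00047824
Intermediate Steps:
S(I) = I² + 102*I (S(I) = (I² + 101*I) + I = I² + 102*I)
1/(S(26) + T) = 1/(26*(102 + 26) - 1237) = 1/(26*128 - 1237) = 1/(3328 - 1237) = 1/2091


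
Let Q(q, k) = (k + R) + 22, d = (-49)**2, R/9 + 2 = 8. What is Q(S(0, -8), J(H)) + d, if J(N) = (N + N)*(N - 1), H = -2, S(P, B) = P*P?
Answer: 2489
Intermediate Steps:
S(P, B) = P**2
R = 54 (R = -18 + 9*8 = -18 + 72 = 54)
J(N) = 2*N*(-1 + N) (J(N) = (2*N)*(-1 + N) = 2*N*(-1 + N))
d = 2401
Q(q, k) = 76 + k (Q(q, k) = (k + 54) + 22 = (54 + k) + 22 = 76 + k)
Q(S(0, -8), J(H)) + d = (76 + 2*(-2)*(-1 - 2)) + 2401 = (76 + 2*(-2)*(-3)) + 2401 = (76 + 12) + 2401 = 88 + 2401 = 2489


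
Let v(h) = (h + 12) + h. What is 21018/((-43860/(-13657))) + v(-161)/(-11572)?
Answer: 69201524564/10573915 ≈ 6544.5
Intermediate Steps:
v(h) = 12 + 2*h (v(h) = (12 + h) + h = 12 + 2*h)
21018/((-43860/(-13657))) + v(-161)/(-11572) = 21018/((-43860/(-13657))) + (12 + 2*(-161))/(-11572) = 21018/((-43860*(-1/13657))) + (12 - 322)*(-1/11572) = 21018/(43860/13657) - 310*(-1/11572) = 21018*(13657/43860) + 155/5786 = 47840471/7310 + 155/5786 = 69201524564/10573915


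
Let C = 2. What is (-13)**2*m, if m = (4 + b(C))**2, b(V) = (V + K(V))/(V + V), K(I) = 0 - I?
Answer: 2704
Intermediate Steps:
K(I) = -I
b(V) = 0 (b(V) = (V - V)/(V + V) = 0/((2*V)) = 0*(1/(2*V)) = 0)
m = 16 (m = (4 + 0)**2 = 4**2 = 16)
(-13)**2*m = (-13)**2*16 = 169*16 = 2704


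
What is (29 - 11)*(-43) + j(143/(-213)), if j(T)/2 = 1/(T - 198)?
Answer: -32753784/42317 ≈ -774.01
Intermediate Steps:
j(T) = 2/(-198 + T) (j(T) = 2/(T - 198) = 2/(-198 + T))
(29 - 11)*(-43) + j(143/(-213)) = (29 - 11)*(-43) + 2/(-198 + 143/(-213)) = 18*(-43) + 2/(-198 + 143*(-1/213)) = -774 + 2/(-198 - 143/213) = -774 + 2/(-42317/213) = -774 + 2*(-213/42317) = -774 - 426/42317 = -32753784/42317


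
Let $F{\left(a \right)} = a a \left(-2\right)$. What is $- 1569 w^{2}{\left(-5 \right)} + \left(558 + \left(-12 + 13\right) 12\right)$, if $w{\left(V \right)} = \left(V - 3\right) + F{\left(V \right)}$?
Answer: $-5277546$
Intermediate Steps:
$F{\left(a \right)} = - 2 a^{2}$ ($F{\left(a \right)} = a^{2} \left(-2\right) = - 2 a^{2}$)
$w{\left(V \right)} = -3 + V - 2 V^{2}$ ($w{\left(V \right)} = \left(V - 3\right) - 2 V^{2} = \left(-3 + V\right) - 2 V^{2} = -3 + V - 2 V^{2}$)
$- 1569 w^{2}{\left(-5 \right)} + \left(558 + \left(-12 + 13\right) 12\right) = - 1569 \left(-3 - 5 - 2 \left(-5\right)^{2}\right)^{2} + \left(558 + \left(-12 + 13\right) 12\right) = - 1569 \left(-3 - 5 - 50\right)^{2} + \left(558 + 1 \cdot 12\right) = - 1569 \left(-3 - 5 - 50\right)^{2} + \left(558 + 12\right) = - 1569 \left(-58\right)^{2} + 570 = \left(-1569\right) 3364 + 570 = -5278116 + 570 = -5277546$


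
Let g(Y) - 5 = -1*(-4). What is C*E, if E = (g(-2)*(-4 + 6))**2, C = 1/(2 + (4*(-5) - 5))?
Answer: -324/23 ≈ -14.087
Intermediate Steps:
g(Y) = 9 (g(Y) = 5 - 1*(-4) = 5 + 4 = 9)
C = -1/23 (C = 1/(2 + (-20 - 5)) = 1/(2 - 25) = 1/(-23) = -1/23 ≈ -0.043478)
E = 324 (E = (9*(-4 + 6))**2 = (9*2)**2 = 18**2 = 324)
C*E = -1/23*324 = -324/23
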